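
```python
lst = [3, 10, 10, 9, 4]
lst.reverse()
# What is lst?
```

[4, 9, 10, 10, 3]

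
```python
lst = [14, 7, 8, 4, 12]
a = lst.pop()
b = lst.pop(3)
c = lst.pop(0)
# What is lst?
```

After line 1: lst = [14, 7, 8, 4, 12]
After line 2 (pop() -> a = 12): lst = [14, 7, 8, 4]
After line 3 (pop(3) -> b = 4): lst = [14, 7, 8]
After line 4 (pop(0) -> c = 14): lst = [7, 8]

[7, 8]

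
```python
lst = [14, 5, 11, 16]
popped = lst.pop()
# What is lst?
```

[14, 5, 11]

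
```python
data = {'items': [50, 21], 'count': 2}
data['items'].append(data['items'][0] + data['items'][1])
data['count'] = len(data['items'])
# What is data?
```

After line 1: data = {'items': [50, 21], 'count': 2}
After line 2 (append 50 + 21 = 71): data = {'items': [50, 21, 71], 'count': 2}
After line 3 (count = len(items) = 3): data = {'items': [50, 21, 71], 'count': 3}

{'items': [50, 21, 71], 'count': 3}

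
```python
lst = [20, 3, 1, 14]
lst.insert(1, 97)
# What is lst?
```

[20, 97, 3, 1, 14]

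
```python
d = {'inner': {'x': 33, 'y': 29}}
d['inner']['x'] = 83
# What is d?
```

After line 1: d = {'inner': {'x': 33, 'y': 29}}
After line 2 (inner x overwritten): d = {'inner': {'x': 83, 'y': 29}}

{'inner': {'x': 83, 'y': 29}}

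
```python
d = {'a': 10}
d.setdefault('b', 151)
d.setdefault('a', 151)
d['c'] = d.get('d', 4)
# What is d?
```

After line 1: d = {'a': 10}
After line 2 (setdefault adds 'b'=151): d = {'a': 10, 'b': 151}
After line 3 (setdefault 'a' no-op, already exists): d = {'a': 10, 'b': 151}
After line 4 (get('d', 4) returns default since 'd' not in d): d = {'a': 10, 'b': 151, 'c': 4}

{'a': 10, 'b': 151, 'c': 4}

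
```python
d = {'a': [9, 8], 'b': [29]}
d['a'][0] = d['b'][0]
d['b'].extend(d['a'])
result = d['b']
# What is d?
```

After line 1: d = {'a': [9, 8], 'b': [29]}
After line 2 (a[0] = b[0] = 29): d = {'a': [29, 8], 'b': [29]}
After line 3 (b.extend(a) appends [29, 8]): d = {'a': [29, 8], 'b': [29, 29, 8]}
After line 4: result = d['b'] = [29, 29, 8]

{'a': [29, 8], 'b': [29, 29, 8]}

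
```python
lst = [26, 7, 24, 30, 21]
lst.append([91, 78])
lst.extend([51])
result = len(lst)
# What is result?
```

After line 1: lst = [26, 7, 24, 30, 21]
After line 2 (append adds [91, 78] as single element): lst = [26, 7, 24, 30, 21, [91, 78]]
After line 3 (extend unpacks [51], adds 51): lst = [26, 7, 24, 30, 21, [91, 78], 51]
After line 4: result = len(lst) = 7

7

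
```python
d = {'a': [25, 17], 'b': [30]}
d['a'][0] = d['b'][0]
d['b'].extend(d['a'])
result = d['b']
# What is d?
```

After line 1: d = {'a': [25, 17], 'b': [30]}
After line 2 (a[0] = b[0] = 30): d = {'a': [30, 17], 'b': [30]}
After line 3 (b.extend(a) appends [30, 17]): d = {'a': [30, 17], 'b': [30, 30, 17]}
After line 4: result = d['b'] = [30, 30, 17]

{'a': [30, 17], 'b': [30, 30, 17]}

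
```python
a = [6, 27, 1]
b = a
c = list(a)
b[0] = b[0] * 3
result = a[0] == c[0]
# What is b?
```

After line 1: a = [6, 27, 1]
After line 2 (b = a, alias): a = [6, 27, 1], b = [6, 27, 1]
After line 3 (c = list(a) is a copy, new object): c = [6, 27, 1]
After line 4 (b[0] = 6 * 3 = 18; mutates shared a/b): a = b = [18, 27, 1], c = [6, 27, 1]
After line 5 (a[0] = 18, c[0] = 6; result = False)

[18, 27, 1]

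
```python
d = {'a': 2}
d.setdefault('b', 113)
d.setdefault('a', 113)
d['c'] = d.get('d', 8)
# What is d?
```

After line 1: d = {'a': 2}
After line 2 (setdefault adds 'b'=113): d = {'a': 2, 'b': 113}
After line 3 (setdefault 'a' no-op, already exists): d = {'a': 2, 'b': 113}
After line 4 (get('d', 8) returns default since 'd' not in d): d = {'a': 2, 'b': 113, 'c': 8}

{'a': 2, 'b': 113, 'c': 8}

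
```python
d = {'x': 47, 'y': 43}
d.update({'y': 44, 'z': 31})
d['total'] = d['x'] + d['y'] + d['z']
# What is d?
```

After line 1: d = {'x': 47, 'y': 43}
After line 2 (y overwritten, z added): d = {'x': 47, 'y': 44, 'z': 31}
After line 3 (total = 47 + 44 + 31 = 122): d = {'x': 47, 'y': 44, 'z': 31, 'total': 122}

{'x': 47, 'y': 44, 'z': 31, 'total': 122}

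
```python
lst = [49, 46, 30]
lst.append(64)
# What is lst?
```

[49, 46, 30, 64]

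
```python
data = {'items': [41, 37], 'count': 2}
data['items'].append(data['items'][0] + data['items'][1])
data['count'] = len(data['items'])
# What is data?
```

After line 1: data = {'items': [41, 37], 'count': 2}
After line 2 (append 41 + 37 = 78): data = {'items': [41, 37, 78], 'count': 2}
After line 3 (count = len(items) = 3): data = {'items': [41, 37, 78], 'count': 3}

{'items': [41, 37, 78], 'count': 3}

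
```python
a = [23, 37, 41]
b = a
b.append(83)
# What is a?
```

After line 1: a = [23, 37, 41]
After line 2 (b = a is an alias, same object): a = [23, 37, 41], b = [23, 37, 41]
After line 3 (b.append mutates the shared list): a = [23, 37, 41, 83], b = [23, 37, 41, 83]

[23, 37, 41, 83]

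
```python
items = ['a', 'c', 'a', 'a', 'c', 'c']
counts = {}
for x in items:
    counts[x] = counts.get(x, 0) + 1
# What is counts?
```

Initial: counts = {}, items = ['a', 'c', 'a', 'a', 'c', 'c']
See 'a': counts = {'a': 1}
See 'c': counts = {'a': 1, 'c': 1}
See 'a': counts = {'a': 2, 'c': 1}
See 'a': counts = {'a': 3, 'c': 1}
See 'c': counts = {'a': 3, 'c': 2}
See 'c': counts = {'a': 3, 'c': 3}

{'a': 3, 'c': 3}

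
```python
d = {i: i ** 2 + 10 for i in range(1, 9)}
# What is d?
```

{1: 11, 2: 14, 3: 19, 4: 26, 5: 35, 6: 46, 7: 59, 8: 74}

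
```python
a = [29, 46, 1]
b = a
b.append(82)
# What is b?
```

After line 1: a = [29, 46, 1]
After line 2 (b = a is an alias, same object): a = [29, 46, 1], b = [29, 46, 1]
After line 3 (b.append mutates the shared list): a = [29, 46, 1, 82], b = [29, 46, 1, 82]

[29, 46, 1, 82]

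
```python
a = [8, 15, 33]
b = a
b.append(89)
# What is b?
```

After line 1: a = [8, 15, 33]
After line 2 (b = a is an alias, same object): a = [8, 15, 33], b = [8, 15, 33]
After line 3 (b.append mutates the shared list): a = [8, 15, 33, 89], b = [8, 15, 33, 89]

[8, 15, 33, 89]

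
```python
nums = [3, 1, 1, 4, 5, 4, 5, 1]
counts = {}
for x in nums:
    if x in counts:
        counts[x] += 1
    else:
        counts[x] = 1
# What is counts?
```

Initial: counts = {}, nums = [3, 1, 1, 4, 5, 4, 5, 1]
See 3: counts = {3: 1}
See 1: counts = {3: 1, 1: 1}
See 1: counts = {3: 1, 1: 2}
See 4: counts = {3: 1, 1: 2, 4: 1}
See 5: counts = {3: 1, 1: 2, 4: 1, 5: 1}
See 4: counts = {3: 1, 1: 2, 4: 2, 5: 1}
See 5: counts = {3: 1, 1: 2, 4: 2, 5: 2}
See 1: counts = {3: 1, 1: 3, 4: 2, 5: 2}

{3: 1, 1: 3, 4: 2, 5: 2}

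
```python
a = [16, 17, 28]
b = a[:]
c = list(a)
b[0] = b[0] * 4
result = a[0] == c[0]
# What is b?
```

After line 1: a = [16, 17, 28]
After line 2 (b = a[:], copy): a = [16, 17, 28], b = [16, 17, 28]
After line 3 (c = list(a) is a copy, new object): c = [16, 17, 28]
After line 4 (b[0] = 16 * 4 = 64; only b mutates (copy)): a = [16, 17, 28], b = [64, 17, 28], c = [16, 17, 28]
After line 5 (a[0] = 16, c[0] = 16; result = True)

[64, 17, 28]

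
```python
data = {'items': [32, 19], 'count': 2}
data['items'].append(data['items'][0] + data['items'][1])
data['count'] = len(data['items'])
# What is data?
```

After line 1: data = {'items': [32, 19], 'count': 2}
After line 2 (append 32 + 19 = 51): data = {'items': [32, 19, 51], 'count': 2}
After line 3 (count = len(items) = 3): data = {'items': [32, 19, 51], 'count': 3}

{'items': [32, 19, 51], 'count': 3}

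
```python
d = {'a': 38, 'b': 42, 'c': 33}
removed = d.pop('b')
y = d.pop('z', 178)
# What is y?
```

After line 1: d = {'a': 38, 'b': 42, 'c': 33}
After line 2 (pop 'b' returns 42): d = {'a': 38, 'c': 33}, removed = 42
After line 3 (pop 'z' missing, returns default 178): d = {'a': 38, 'c': 33}, y = 178

178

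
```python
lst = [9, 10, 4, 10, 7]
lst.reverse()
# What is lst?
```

[7, 10, 4, 10, 9]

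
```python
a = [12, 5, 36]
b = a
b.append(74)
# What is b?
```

After line 1: a = [12, 5, 36]
After line 2 (b = a is an alias, same object): a = [12, 5, 36], b = [12, 5, 36]
After line 3 (b.append mutates the shared list): a = [12, 5, 36, 74], b = [12, 5, 36, 74]

[12, 5, 36, 74]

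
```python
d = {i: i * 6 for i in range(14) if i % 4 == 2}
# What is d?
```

{2: 12, 6: 36, 10: 60}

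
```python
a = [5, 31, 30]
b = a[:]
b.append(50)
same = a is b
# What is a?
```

After line 1: a = [5, 31, 30]
After line 2 (b = a[:] is a shallow copy, new object): a = [5, 31, 30], b = [5, 31, 30]
After line 3 (append only mutates b): a = [5, 31, 30], b = [5, 31, 30, 50]
After line 4 (same = a is b; different objects -> False): same = False

[5, 31, 30]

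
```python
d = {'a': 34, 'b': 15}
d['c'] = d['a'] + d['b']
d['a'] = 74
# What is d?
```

After line 1: d = {'a': 34, 'b': 15}
After line 2 (d['c'] = 34 + 15): d = {'a': 34, 'b': 15, 'c': 49}
After line 3: d = {'a': 74, 'b': 15, 'c': 49}

{'a': 74, 'b': 15, 'c': 49}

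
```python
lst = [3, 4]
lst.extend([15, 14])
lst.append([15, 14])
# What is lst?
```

After line 1: lst = [3, 4]
After line 2 (extend unpacks [15, 14]): lst = [3, 4, 15, 14]
After line 3 (append adds [15, 14] as single element): lst = [3, 4, 15, 14, [15, 14]]

[3, 4, 15, 14, [15, 14]]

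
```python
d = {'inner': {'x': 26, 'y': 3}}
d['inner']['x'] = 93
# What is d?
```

After line 1: d = {'inner': {'x': 26, 'y': 3}}
After line 2 (inner x overwritten): d = {'inner': {'x': 93, 'y': 3}}

{'inner': {'x': 93, 'y': 3}}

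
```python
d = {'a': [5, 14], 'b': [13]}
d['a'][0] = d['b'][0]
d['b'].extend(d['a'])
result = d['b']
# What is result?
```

After line 1: d = {'a': [5, 14], 'b': [13]}
After line 2 (a[0] = b[0] = 13): d = {'a': [13, 14], 'b': [13]}
After line 3 (b.extend(a) appends [13, 14]): d = {'a': [13, 14], 'b': [13, 13, 14]}
After line 4: result = d['b'] = [13, 13, 14]

[13, 13, 14]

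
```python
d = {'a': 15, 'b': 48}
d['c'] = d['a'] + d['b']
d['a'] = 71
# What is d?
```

After line 1: d = {'a': 15, 'b': 48}
After line 2 (d['c'] = 15 + 48): d = {'a': 15, 'b': 48, 'c': 63}
After line 3: d = {'a': 71, 'b': 48, 'c': 63}

{'a': 71, 'b': 48, 'c': 63}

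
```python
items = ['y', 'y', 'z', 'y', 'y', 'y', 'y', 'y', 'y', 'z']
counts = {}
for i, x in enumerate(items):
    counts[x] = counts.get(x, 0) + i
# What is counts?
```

Initial: counts = {}, items = ['y', 'y', 'z', 'y', 'y', 'y', 'y', 'y', 'y', 'z']
i=0, x='y': counts = {'y': 0}
i=1, x='y': counts = {'y': 1}
i=2, x='z': counts = {'y': 1, 'z': 2}
i=3, x='y': counts = {'y': 4, 'z': 2}
i=4, x='y': counts = {'y': 8, 'z': 2}
i=5, x='y': counts = {'y': 13, 'z': 2}
i=6, x='y': counts = {'y': 19, 'z': 2}
i=7, x='y': counts = {'y': 26, 'z': 2}
i=8, x='y': counts = {'y': 34, 'z': 2}
i=9, x='z': counts = {'y': 34, 'z': 11}

{'y': 34, 'z': 11}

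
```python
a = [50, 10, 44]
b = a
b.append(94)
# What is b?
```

After line 1: a = [50, 10, 44]
After line 2 (b = a is an alias, same object): a = [50, 10, 44], b = [50, 10, 44]
After line 3 (b.append mutates the shared list): a = [50, 10, 44, 94], b = [50, 10, 44, 94]

[50, 10, 44, 94]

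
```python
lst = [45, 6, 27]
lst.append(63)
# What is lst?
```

[45, 6, 27, 63]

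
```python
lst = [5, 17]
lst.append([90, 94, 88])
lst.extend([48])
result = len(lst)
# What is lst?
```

After line 1: lst = [5, 17]
After line 2 (append adds [90, 94, 88] as single element): lst = [5, 17, [90, 94, 88]]
After line 3 (extend unpacks [48], adds 48): lst = [5, 17, [90, 94, 88], 48]
After line 4: result = len(lst) = 4

[5, 17, [90, 94, 88], 48]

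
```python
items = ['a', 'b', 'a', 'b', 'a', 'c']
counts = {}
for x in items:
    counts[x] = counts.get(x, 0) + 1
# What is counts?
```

Initial: counts = {}, items = ['a', 'b', 'a', 'b', 'a', 'c']
See 'a': counts = {'a': 1}
See 'b': counts = {'a': 1, 'b': 1}
See 'a': counts = {'a': 2, 'b': 1}
See 'b': counts = {'a': 2, 'b': 2}
See 'a': counts = {'a': 3, 'b': 2}
See 'c': counts = {'a': 3, 'b': 2, 'c': 1}

{'a': 3, 'b': 2, 'c': 1}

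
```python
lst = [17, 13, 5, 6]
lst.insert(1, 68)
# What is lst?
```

[17, 68, 13, 5, 6]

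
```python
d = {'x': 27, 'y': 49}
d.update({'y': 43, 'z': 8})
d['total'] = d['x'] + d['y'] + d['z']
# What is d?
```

After line 1: d = {'x': 27, 'y': 49}
After line 2 (y overwritten, z added): d = {'x': 27, 'y': 43, 'z': 8}
After line 3 (total = 27 + 43 + 8 = 78): d = {'x': 27, 'y': 43, 'z': 8, 'total': 78}

{'x': 27, 'y': 43, 'z': 8, 'total': 78}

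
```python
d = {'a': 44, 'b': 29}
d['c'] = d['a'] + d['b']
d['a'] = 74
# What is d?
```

After line 1: d = {'a': 44, 'b': 29}
After line 2 (d['c'] = 44 + 29): d = {'a': 44, 'b': 29, 'c': 73}
After line 3: d = {'a': 74, 'b': 29, 'c': 73}

{'a': 74, 'b': 29, 'c': 73}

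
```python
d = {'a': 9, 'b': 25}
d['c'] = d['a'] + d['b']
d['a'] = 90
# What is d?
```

After line 1: d = {'a': 9, 'b': 25}
After line 2 (d['c'] = 9 + 25): d = {'a': 9, 'b': 25, 'c': 34}
After line 3: d = {'a': 90, 'b': 25, 'c': 34}

{'a': 90, 'b': 25, 'c': 34}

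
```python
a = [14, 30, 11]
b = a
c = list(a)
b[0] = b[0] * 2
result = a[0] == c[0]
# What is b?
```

After line 1: a = [14, 30, 11]
After line 2 (b = a, alias): a = [14, 30, 11], b = [14, 30, 11]
After line 3 (c = list(a) is a copy, new object): c = [14, 30, 11]
After line 4 (b[0] = 14 * 2 = 28; mutates shared a/b): a = b = [28, 30, 11], c = [14, 30, 11]
After line 5 (a[0] = 28, c[0] = 14; result = False)

[28, 30, 11]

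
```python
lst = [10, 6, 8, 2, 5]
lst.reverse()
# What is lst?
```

[5, 2, 8, 6, 10]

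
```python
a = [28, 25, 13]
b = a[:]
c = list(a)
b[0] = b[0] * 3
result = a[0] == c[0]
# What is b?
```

After line 1: a = [28, 25, 13]
After line 2 (b = a[:], copy): a = [28, 25, 13], b = [28, 25, 13]
After line 3 (c = list(a) is a copy, new object): c = [28, 25, 13]
After line 4 (b[0] = 28 * 3 = 84; only b mutates (copy)): a = [28, 25, 13], b = [84, 25, 13], c = [28, 25, 13]
After line 5 (a[0] = 28, c[0] = 28; result = True)

[84, 25, 13]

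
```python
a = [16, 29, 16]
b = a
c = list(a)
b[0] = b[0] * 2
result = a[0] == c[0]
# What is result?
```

After line 1: a = [16, 29, 16]
After line 2 (b = a, alias): a = [16, 29, 16], b = [16, 29, 16]
After line 3 (c = list(a) is a copy, new object): c = [16, 29, 16]
After line 4 (b[0] = 16 * 2 = 32; mutates shared a/b): a = b = [32, 29, 16], c = [16, 29, 16]
After line 5 (a[0] = 32, c[0] = 16; result = False)

False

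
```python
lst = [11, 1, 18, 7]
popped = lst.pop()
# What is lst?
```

[11, 1, 18]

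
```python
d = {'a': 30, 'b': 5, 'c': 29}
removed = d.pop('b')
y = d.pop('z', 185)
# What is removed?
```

After line 1: d = {'a': 30, 'b': 5, 'c': 29}
After line 2 (pop 'b' returns 5): d = {'a': 30, 'c': 29}, removed = 5
After line 3 (pop 'z' missing, returns default 185): d = {'a': 30, 'c': 29}, y = 185

5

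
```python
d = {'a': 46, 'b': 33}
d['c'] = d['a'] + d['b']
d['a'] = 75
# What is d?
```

After line 1: d = {'a': 46, 'b': 33}
After line 2 (d['c'] = 46 + 33): d = {'a': 46, 'b': 33, 'c': 79}
After line 3: d = {'a': 75, 'b': 33, 'c': 79}

{'a': 75, 'b': 33, 'c': 79}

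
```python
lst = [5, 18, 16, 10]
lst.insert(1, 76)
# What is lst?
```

[5, 76, 18, 16, 10]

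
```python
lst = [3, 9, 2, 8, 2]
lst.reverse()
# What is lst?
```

[2, 8, 2, 9, 3]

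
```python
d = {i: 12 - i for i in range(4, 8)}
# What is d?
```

{4: 8, 5: 7, 6: 6, 7: 5}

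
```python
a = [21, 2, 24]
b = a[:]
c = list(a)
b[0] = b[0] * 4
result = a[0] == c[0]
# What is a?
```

After line 1: a = [21, 2, 24]
After line 2 (b = a[:], copy): a = [21, 2, 24], b = [21, 2, 24]
After line 3 (c = list(a) is a copy, new object): c = [21, 2, 24]
After line 4 (b[0] = 21 * 4 = 84; only b mutates (copy)): a = [21, 2, 24], b = [84, 2, 24], c = [21, 2, 24]
After line 5 (a[0] = 21, c[0] = 21; result = True)

[21, 2, 24]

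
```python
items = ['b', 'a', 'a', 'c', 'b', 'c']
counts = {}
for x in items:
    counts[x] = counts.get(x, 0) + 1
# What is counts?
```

Initial: counts = {}, items = ['b', 'a', 'a', 'c', 'b', 'c']
See 'b': counts = {'b': 1}
See 'a': counts = {'b': 1, 'a': 1}
See 'a': counts = {'b': 1, 'a': 2}
See 'c': counts = {'b': 1, 'a': 2, 'c': 1}
See 'b': counts = {'b': 2, 'a': 2, 'c': 1}
See 'c': counts = {'b': 2, 'a': 2, 'c': 2}

{'b': 2, 'a': 2, 'c': 2}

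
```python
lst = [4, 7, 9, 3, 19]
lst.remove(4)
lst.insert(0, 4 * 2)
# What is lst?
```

After line 1: lst = [4, 7, 9, 3, 19]
After line 2 (remove first 4): lst = [7, 9, 3, 19]
After line 3 (insert 8 at index 0): lst = [8, 7, 9, 3, 19]

[8, 7, 9, 3, 19]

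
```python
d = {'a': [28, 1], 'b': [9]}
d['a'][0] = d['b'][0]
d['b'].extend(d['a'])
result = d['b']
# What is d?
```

After line 1: d = {'a': [28, 1], 'b': [9]}
After line 2 (a[0] = b[0] = 9): d = {'a': [9, 1], 'b': [9]}
After line 3 (b.extend(a) appends [9, 1]): d = {'a': [9, 1], 'b': [9, 9, 1]}
After line 4: result = d['b'] = [9, 9, 1]

{'a': [9, 1], 'b': [9, 9, 1]}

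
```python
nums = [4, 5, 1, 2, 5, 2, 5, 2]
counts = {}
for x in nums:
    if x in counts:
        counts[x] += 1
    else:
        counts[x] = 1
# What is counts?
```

Initial: counts = {}, nums = [4, 5, 1, 2, 5, 2, 5, 2]
See 4: counts = {4: 1}
See 5: counts = {4: 1, 5: 1}
See 1: counts = {4: 1, 5: 1, 1: 1}
See 2: counts = {4: 1, 5: 1, 1: 1, 2: 1}
See 5: counts = {4: 1, 5: 2, 1: 1, 2: 1}
See 2: counts = {4: 1, 5: 2, 1: 1, 2: 2}
See 5: counts = {4: 1, 5: 3, 1: 1, 2: 2}
See 2: counts = {4: 1, 5: 3, 1: 1, 2: 3}

{4: 1, 5: 3, 1: 1, 2: 3}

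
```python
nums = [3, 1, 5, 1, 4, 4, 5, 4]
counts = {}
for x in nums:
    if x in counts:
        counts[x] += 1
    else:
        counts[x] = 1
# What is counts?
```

Initial: counts = {}, nums = [3, 1, 5, 1, 4, 4, 5, 4]
See 3: counts = {3: 1}
See 1: counts = {3: 1, 1: 1}
See 5: counts = {3: 1, 1: 1, 5: 1}
See 1: counts = {3: 1, 1: 2, 5: 1}
See 4: counts = {3: 1, 1: 2, 5: 1, 4: 1}
See 4: counts = {3: 1, 1: 2, 5: 1, 4: 2}
See 5: counts = {3: 1, 1: 2, 5: 2, 4: 2}
See 4: counts = {3: 1, 1: 2, 5: 2, 4: 3}

{3: 1, 1: 2, 5: 2, 4: 3}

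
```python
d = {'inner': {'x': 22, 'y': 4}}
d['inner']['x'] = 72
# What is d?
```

After line 1: d = {'inner': {'x': 22, 'y': 4}}
After line 2 (inner x overwritten): d = {'inner': {'x': 72, 'y': 4}}

{'inner': {'x': 72, 'y': 4}}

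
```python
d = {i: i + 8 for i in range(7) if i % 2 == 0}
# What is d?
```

{0: 8, 2: 10, 4: 12, 6: 14}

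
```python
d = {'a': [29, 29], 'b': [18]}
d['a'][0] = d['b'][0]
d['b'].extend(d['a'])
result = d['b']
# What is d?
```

After line 1: d = {'a': [29, 29], 'b': [18]}
After line 2 (a[0] = b[0] = 18): d = {'a': [18, 29], 'b': [18]}
After line 3 (b.extend(a) appends [18, 29]): d = {'a': [18, 29], 'b': [18, 18, 29]}
After line 4: result = d['b'] = [18, 18, 29]

{'a': [18, 29], 'b': [18, 18, 29]}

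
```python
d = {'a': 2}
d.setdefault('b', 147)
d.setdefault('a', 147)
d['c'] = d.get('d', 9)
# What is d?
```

After line 1: d = {'a': 2}
After line 2 (setdefault adds 'b'=147): d = {'a': 2, 'b': 147}
After line 3 (setdefault 'a' no-op, already exists): d = {'a': 2, 'b': 147}
After line 4 (get('d', 9) returns default since 'd' not in d): d = {'a': 2, 'b': 147, 'c': 9}

{'a': 2, 'b': 147, 'c': 9}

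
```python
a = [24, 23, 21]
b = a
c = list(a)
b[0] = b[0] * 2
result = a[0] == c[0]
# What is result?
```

After line 1: a = [24, 23, 21]
After line 2 (b = a, alias): a = [24, 23, 21], b = [24, 23, 21]
After line 3 (c = list(a) is a copy, new object): c = [24, 23, 21]
After line 4 (b[0] = 24 * 2 = 48; mutates shared a/b): a = b = [48, 23, 21], c = [24, 23, 21]
After line 5 (a[0] = 48, c[0] = 24; result = False)

False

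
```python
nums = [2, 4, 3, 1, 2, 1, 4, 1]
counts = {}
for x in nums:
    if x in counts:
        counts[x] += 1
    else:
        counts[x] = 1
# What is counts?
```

Initial: counts = {}, nums = [2, 4, 3, 1, 2, 1, 4, 1]
See 2: counts = {2: 1}
See 4: counts = {2: 1, 4: 1}
See 3: counts = {2: 1, 4: 1, 3: 1}
See 1: counts = {2: 1, 4: 1, 3: 1, 1: 1}
See 2: counts = {2: 2, 4: 1, 3: 1, 1: 1}
See 1: counts = {2: 2, 4: 1, 3: 1, 1: 2}
See 4: counts = {2: 2, 4: 2, 3: 1, 1: 2}
See 1: counts = {2: 2, 4: 2, 3: 1, 1: 3}

{2: 2, 4: 2, 3: 1, 1: 3}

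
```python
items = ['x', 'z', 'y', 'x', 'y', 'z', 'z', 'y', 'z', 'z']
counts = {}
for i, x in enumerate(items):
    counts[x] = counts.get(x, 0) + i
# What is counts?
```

Initial: counts = {}, items = ['x', 'z', 'y', 'x', 'y', 'z', 'z', 'y', 'z', 'z']
i=0, x='x': counts = {'x': 0}
i=1, x='z': counts = {'x': 0, 'z': 1}
i=2, x='y': counts = {'x': 0, 'z': 1, 'y': 2}
i=3, x='x': counts = {'x': 3, 'z': 1, 'y': 2}
i=4, x='y': counts = {'x': 3, 'z': 1, 'y': 6}
i=5, x='z': counts = {'x': 3, 'z': 6, 'y': 6}
i=6, x='z': counts = {'x': 3, 'z': 12, 'y': 6}
i=7, x='y': counts = {'x': 3, 'z': 12, 'y': 13}
i=8, x='z': counts = {'x': 3, 'z': 20, 'y': 13}
i=9, x='z': counts = {'x': 3, 'z': 29, 'y': 13}

{'x': 3, 'z': 29, 'y': 13}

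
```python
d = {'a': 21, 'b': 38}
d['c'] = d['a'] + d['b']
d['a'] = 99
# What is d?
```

After line 1: d = {'a': 21, 'b': 38}
After line 2 (d['c'] = 21 + 38): d = {'a': 21, 'b': 38, 'c': 59}
After line 3: d = {'a': 99, 'b': 38, 'c': 59}

{'a': 99, 'b': 38, 'c': 59}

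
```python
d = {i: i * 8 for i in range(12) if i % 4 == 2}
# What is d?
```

{2: 16, 6: 48, 10: 80}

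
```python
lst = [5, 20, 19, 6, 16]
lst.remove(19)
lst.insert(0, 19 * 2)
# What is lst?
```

After line 1: lst = [5, 20, 19, 6, 16]
After line 2 (remove first 19): lst = [5, 20, 6, 16]
After line 3 (insert 38 at index 0): lst = [38, 5, 20, 6, 16]

[38, 5, 20, 6, 16]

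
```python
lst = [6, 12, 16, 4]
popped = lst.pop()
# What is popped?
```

4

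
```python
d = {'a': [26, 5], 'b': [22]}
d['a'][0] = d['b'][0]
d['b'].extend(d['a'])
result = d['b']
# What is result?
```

After line 1: d = {'a': [26, 5], 'b': [22]}
After line 2 (a[0] = b[0] = 22): d = {'a': [22, 5], 'b': [22]}
After line 3 (b.extend(a) appends [22, 5]): d = {'a': [22, 5], 'b': [22, 22, 5]}
After line 4: result = d['b'] = [22, 22, 5]

[22, 22, 5]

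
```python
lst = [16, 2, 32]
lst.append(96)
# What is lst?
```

[16, 2, 32, 96]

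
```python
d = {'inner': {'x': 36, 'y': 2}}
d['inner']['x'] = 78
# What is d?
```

After line 1: d = {'inner': {'x': 36, 'y': 2}}
After line 2 (inner x overwritten): d = {'inner': {'x': 78, 'y': 2}}

{'inner': {'x': 78, 'y': 2}}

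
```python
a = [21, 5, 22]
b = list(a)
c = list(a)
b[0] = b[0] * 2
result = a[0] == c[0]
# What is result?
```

After line 1: a = [21, 5, 22]
After line 2 (b = list(a), copy): a = [21, 5, 22], b = [21, 5, 22]
After line 3 (c = list(a) is a copy, new object): c = [21, 5, 22]
After line 4 (b[0] = 21 * 2 = 42; only b mutates (copy)): a = [21, 5, 22], b = [42, 5, 22], c = [21, 5, 22]
After line 5 (a[0] = 21, c[0] = 21; result = True)

True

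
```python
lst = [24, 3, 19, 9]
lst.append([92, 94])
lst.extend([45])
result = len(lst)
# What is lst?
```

After line 1: lst = [24, 3, 19, 9]
After line 2 (append adds [92, 94] as single element): lst = [24, 3, 19, 9, [92, 94]]
After line 3 (extend unpacks [45], adds 45): lst = [24, 3, 19, 9, [92, 94], 45]
After line 4: result = len(lst) = 6

[24, 3, 19, 9, [92, 94], 45]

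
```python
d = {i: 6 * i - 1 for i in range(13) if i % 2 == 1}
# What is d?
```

{1: 5, 3: 17, 5: 29, 7: 41, 9: 53, 11: 65}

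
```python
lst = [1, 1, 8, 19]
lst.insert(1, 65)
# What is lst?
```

[1, 65, 1, 8, 19]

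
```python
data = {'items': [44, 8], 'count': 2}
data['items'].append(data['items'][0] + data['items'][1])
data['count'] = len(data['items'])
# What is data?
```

After line 1: data = {'items': [44, 8], 'count': 2}
After line 2 (append 44 + 8 = 52): data = {'items': [44, 8, 52], 'count': 2}
After line 3 (count = len(items) = 3): data = {'items': [44, 8, 52], 'count': 3}

{'items': [44, 8, 52], 'count': 3}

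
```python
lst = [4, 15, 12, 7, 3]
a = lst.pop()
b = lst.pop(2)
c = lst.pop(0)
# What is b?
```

After line 1: lst = [4, 15, 12, 7, 3]
After line 2 (pop() -> a = 3): lst = [4, 15, 12, 7]
After line 3 (pop(2) -> b = 12): lst = [4, 15, 7]
After line 4 (pop(0) -> c = 4): lst = [15, 7]

12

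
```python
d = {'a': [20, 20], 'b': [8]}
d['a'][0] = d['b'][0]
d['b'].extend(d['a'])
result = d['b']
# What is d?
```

After line 1: d = {'a': [20, 20], 'b': [8]}
After line 2 (a[0] = b[0] = 8): d = {'a': [8, 20], 'b': [8]}
After line 3 (b.extend(a) appends [8, 20]): d = {'a': [8, 20], 'b': [8, 8, 20]}
After line 4: result = d['b'] = [8, 8, 20]

{'a': [8, 20], 'b': [8, 8, 20]}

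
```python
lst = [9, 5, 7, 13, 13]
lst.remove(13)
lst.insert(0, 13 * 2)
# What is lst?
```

After line 1: lst = [9, 5, 7, 13, 13]
After line 2 (remove first 13): lst = [9, 5, 7, 13]
After line 3 (insert 26 at index 0): lst = [26, 9, 5, 7, 13]

[26, 9, 5, 7, 13]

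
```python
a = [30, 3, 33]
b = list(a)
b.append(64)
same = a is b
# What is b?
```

After line 1: a = [30, 3, 33]
After line 2 (b = list(a) is a shallow copy, new object): a = [30, 3, 33], b = [30, 3, 33]
After line 3 (append only mutates b): a = [30, 3, 33], b = [30, 3, 33, 64]
After line 4 (same = a is b; different objects -> False): same = False

[30, 3, 33, 64]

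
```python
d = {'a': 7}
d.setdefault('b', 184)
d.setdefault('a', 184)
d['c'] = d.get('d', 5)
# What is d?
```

After line 1: d = {'a': 7}
After line 2 (setdefault adds 'b'=184): d = {'a': 7, 'b': 184}
After line 3 (setdefault 'a' no-op, already exists): d = {'a': 7, 'b': 184}
After line 4 (get('d', 5) returns default since 'd' not in d): d = {'a': 7, 'b': 184, 'c': 5}

{'a': 7, 'b': 184, 'c': 5}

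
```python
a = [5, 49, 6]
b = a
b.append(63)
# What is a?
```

After line 1: a = [5, 49, 6]
After line 2 (b = a is an alias, same object): a = [5, 49, 6], b = [5, 49, 6]
After line 3 (b.append mutates the shared list): a = [5, 49, 6, 63], b = [5, 49, 6, 63]

[5, 49, 6, 63]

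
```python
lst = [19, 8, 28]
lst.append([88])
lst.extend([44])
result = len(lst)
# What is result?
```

After line 1: lst = [19, 8, 28]
After line 2 (append adds [88] as single element): lst = [19, 8, 28, [88]]
After line 3 (extend unpacks [44], adds 44): lst = [19, 8, 28, [88], 44]
After line 4: result = len(lst) = 5

5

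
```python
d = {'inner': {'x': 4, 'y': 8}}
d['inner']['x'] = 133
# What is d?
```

After line 1: d = {'inner': {'x': 4, 'y': 8}}
After line 2 (inner x overwritten): d = {'inner': {'x': 133, 'y': 8}}

{'inner': {'x': 133, 'y': 8}}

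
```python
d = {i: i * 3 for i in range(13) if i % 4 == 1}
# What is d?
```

{1: 3, 5: 15, 9: 27}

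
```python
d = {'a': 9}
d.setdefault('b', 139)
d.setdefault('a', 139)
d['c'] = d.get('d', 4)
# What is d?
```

After line 1: d = {'a': 9}
After line 2 (setdefault adds 'b'=139): d = {'a': 9, 'b': 139}
After line 3 (setdefault 'a' no-op, already exists): d = {'a': 9, 'b': 139}
After line 4 (get('d', 4) returns default since 'd' not in d): d = {'a': 9, 'b': 139, 'c': 4}

{'a': 9, 'b': 139, 'c': 4}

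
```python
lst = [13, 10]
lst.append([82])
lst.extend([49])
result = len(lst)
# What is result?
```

After line 1: lst = [13, 10]
After line 2 (append adds [82] as single element): lst = [13, 10, [82]]
After line 3 (extend unpacks [49], adds 49): lst = [13, 10, [82], 49]
After line 4: result = len(lst) = 4

4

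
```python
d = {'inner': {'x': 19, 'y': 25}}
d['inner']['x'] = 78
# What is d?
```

After line 1: d = {'inner': {'x': 19, 'y': 25}}
After line 2 (inner x overwritten): d = {'inner': {'x': 78, 'y': 25}}

{'inner': {'x': 78, 'y': 25}}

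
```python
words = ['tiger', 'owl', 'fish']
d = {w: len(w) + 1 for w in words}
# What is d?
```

{'tiger': 6, 'owl': 4, 'fish': 5}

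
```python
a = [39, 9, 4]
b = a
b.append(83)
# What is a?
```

After line 1: a = [39, 9, 4]
After line 2 (b = a is an alias, same object): a = [39, 9, 4], b = [39, 9, 4]
After line 3 (b.append mutates the shared list): a = [39, 9, 4, 83], b = [39, 9, 4, 83]

[39, 9, 4, 83]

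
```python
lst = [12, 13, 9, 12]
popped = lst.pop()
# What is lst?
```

[12, 13, 9]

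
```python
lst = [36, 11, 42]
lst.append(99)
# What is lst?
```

[36, 11, 42, 99]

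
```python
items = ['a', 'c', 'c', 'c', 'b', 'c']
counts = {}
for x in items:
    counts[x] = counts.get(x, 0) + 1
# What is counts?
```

Initial: counts = {}, items = ['a', 'c', 'c', 'c', 'b', 'c']
See 'a': counts = {'a': 1}
See 'c': counts = {'a': 1, 'c': 1}
See 'c': counts = {'a': 1, 'c': 2}
See 'c': counts = {'a': 1, 'c': 3}
See 'b': counts = {'a': 1, 'c': 3, 'b': 1}
See 'c': counts = {'a': 1, 'c': 4, 'b': 1}

{'a': 1, 'c': 4, 'b': 1}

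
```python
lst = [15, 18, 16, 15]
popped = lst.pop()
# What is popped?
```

15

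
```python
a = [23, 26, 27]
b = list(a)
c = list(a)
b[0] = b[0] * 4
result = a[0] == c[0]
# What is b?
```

After line 1: a = [23, 26, 27]
After line 2 (b = list(a), copy): a = [23, 26, 27], b = [23, 26, 27]
After line 3 (c = list(a) is a copy, new object): c = [23, 26, 27]
After line 4 (b[0] = 23 * 4 = 92; only b mutates (copy)): a = [23, 26, 27], b = [92, 26, 27], c = [23, 26, 27]
After line 5 (a[0] = 23, c[0] = 23; result = True)

[92, 26, 27]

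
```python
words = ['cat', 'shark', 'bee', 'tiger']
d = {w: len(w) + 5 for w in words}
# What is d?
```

{'cat': 8, 'shark': 10, 'bee': 8, 'tiger': 10}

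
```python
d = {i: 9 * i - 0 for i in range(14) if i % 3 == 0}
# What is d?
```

{0: 0, 3: 27, 6: 54, 9: 81, 12: 108}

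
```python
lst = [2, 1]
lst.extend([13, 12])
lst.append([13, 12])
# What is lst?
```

After line 1: lst = [2, 1]
After line 2 (extend unpacks [13, 12]): lst = [2, 1, 13, 12]
After line 3 (append adds [13, 12] as single element): lst = [2, 1, 13, 12, [13, 12]]

[2, 1, 13, 12, [13, 12]]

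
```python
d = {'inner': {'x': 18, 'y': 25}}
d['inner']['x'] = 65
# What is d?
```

After line 1: d = {'inner': {'x': 18, 'y': 25}}
After line 2 (inner x overwritten): d = {'inner': {'x': 65, 'y': 25}}

{'inner': {'x': 65, 'y': 25}}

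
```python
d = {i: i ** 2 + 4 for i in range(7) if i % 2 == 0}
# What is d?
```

{0: 4, 2: 8, 4: 20, 6: 40}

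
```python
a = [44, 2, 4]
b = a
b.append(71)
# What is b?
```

After line 1: a = [44, 2, 4]
After line 2 (b = a is an alias, same object): a = [44, 2, 4], b = [44, 2, 4]
After line 3 (b.append mutates the shared list): a = [44, 2, 4, 71], b = [44, 2, 4, 71]

[44, 2, 4, 71]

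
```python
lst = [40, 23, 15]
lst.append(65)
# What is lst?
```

[40, 23, 15, 65]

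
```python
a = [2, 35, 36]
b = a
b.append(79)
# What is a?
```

After line 1: a = [2, 35, 36]
After line 2 (b = a is an alias, same object): a = [2, 35, 36], b = [2, 35, 36]
After line 3 (b.append mutates the shared list): a = [2, 35, 36, 79], b = [2, 35, 36, 79]

[2, 35, 36, 79]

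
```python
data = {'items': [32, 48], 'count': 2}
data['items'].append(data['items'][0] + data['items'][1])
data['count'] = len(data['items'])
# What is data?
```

After line 1: data = {'items': [32, 48], 'count': 2}
After line 2 (append 32 + 48 = 80): data = {'items': [32, 48, 80], 'count': 2}
After line 3 (count = len(items) = 3): data = {'items': [32, 48, 80], 'count': 3}

{'items': [32, 48, 80], 'count': 3}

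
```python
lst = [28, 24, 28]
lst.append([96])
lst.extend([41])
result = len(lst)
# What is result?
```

After line 1: lst = [28, 24, 28]
After line 2 (append adds [96] as single element): lst = [28, 24, 28, [96]]
After line 3 (extend unpacks [41], adds 41): lst = [28, 24, 28, [96], 41]
After line 4: result = len(lst) = 5

5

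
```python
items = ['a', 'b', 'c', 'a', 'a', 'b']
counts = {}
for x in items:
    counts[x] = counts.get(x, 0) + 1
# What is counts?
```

Initial: counts = {}, items = ['a', 'b', 'c', 'a', 'a', 'b']
See 'a': counts = {'a': 1}
See 'b': counts = {'a': 1, 'b': 1}
See 'c': counts = {'a': 1, 'b': 1, 'c': 1}
See 'a': counts = {'a': 2, 'b': 1, 'c': 1}
See 'a': counts = {'a': 3, 'b': 1, 'c': 1}
See 'b': counts = {'a': 3, 'b': 2, 'c': 1}

{'a': 3, 'b': 2, 'c': 1}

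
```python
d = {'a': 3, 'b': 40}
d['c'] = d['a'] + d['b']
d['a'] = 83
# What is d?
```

After line 1: d = {'a': 3, 'b': 40}
After line 2 (d['c'] = 3 + 40): d = {'a': 3, 'b': 40, 'c': 43}
After line 3: d = {'a': 83, 'b': 40, 'c': 43}

{'a': 83, 'b': 40, 'c': 43}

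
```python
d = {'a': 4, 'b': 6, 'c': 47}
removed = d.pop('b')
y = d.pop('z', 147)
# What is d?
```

After line 1: d = {'a': 4, 'b': 6, 'c': 47}
After line 2 (pop 'b' returns 6): d = {'a': 4, 'c': 47}, removed = 6
After line 3 (pop 'z' missing, returns default 147): d = {'a': 4, 'c': 47}, y = 147

{'a': 4, 'c': 47}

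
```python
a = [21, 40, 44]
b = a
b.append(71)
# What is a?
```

After line 1: a = [21, 40, 44]
After line 2 (b = a is an alias, same object): a = [21, 40, 44], b = [21, 40, 44]
After line 3 (b.append mutates the shared list): a = [21, 40, 44, 71], b = [21, 40, 44, 71]

[21, 40, 44, 71]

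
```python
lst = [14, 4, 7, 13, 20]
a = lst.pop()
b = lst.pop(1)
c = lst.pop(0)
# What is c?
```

After line 1: lst = [14, 4, 7, 13, 20]
After line 2 (pop() -> a = 20): lst = [14, 4, 7, 13]
After line 3 (pop(1) -> b = 4): lst = [14, 7, 13]
After line 4 (pop(0) -> c = 14): lst = [7, 13]

14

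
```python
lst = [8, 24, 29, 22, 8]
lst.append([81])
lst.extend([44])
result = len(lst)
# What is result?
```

After line 1: lst = [8, 24, 29, 22, 8]
After line 2 (append adds [81] as single element): lst = [8, 24, 29, 22, 8, [81]]
After line 3 (extend unpacks [44], adds 44): lst = [8, 24, 29, 22, 8, [81], 44]
After line 4: result = len(lst) = 7

7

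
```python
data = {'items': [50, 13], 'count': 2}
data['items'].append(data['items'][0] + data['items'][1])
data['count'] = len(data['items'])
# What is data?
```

After line 1: data = {'items': [50, 13], 'count': 2}
After line 2 (append 50 + 13 = 63): data = {'items': [50, 13, 63], 'count': 2}
After line 3 (count = len(items) = 3): data = {'items': [50, 13, 63], 'count': 3}

{'items': [50, 13, 63], 'count': 3}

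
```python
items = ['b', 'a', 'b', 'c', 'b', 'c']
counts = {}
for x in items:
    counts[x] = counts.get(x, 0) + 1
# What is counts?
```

Initial: counts = {}, items = ['b', 'a', 'b', 'c', 'b', 'c']
See 'b': counts = {'b': 1}
See 'a': counts = {'b': 1, 'a': 1}
See 'b': counts = {'b': 2, 'a': 1}
See 'c': counts = {'b': 2, 'a': 1, 'c': 1}
See 'b': counts = {'b': 3, 'a': 1, 'c': 1}
See 'c': counts = {'b': 3, 'a': 1, 'c': 2}

{'b': 3, 'a': 1, 'c': 2}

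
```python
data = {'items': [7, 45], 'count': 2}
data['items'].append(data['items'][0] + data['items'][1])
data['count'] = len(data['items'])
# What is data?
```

After line 1: data = {'items': [7, 45], 'count': 2}
After line 2 (append 7 + 45 = 52): data = {'items': [7, 45, 52], 'count': 2}
After line 3 (count = len(items) = 3): data = {'items': [7, 45, 52], 'count': 3}

{'items': [7, 45, 52], 'count': 3}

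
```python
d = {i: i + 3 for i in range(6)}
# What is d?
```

{0: 3, 1: 4, 2: 5, 3: 6, 4: 7, 5: 8}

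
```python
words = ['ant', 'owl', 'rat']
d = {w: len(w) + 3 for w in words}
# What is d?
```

{'ant': 6, 'owl': 6, 'rat': 6}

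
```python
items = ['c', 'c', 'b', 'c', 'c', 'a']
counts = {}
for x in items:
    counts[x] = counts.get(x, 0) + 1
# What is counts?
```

Initial: counts = {}, items = ['c', 'c', 'b', 'c', 'c', 'a']
See 'c': counts = {'c': 1}
See 'c': counts = {'c': 2}
See 'b': counts = {'c': 2, 'b': 1}
See 'c': counts = {'c': 3, 'b': 1}
See 'c': counts = {'c': 4, 'b': 1}
See 'a': counts = {'c': 4, 'b': 1, 'a': 1}

{'c': 4, 'b': 1, 'a': 1}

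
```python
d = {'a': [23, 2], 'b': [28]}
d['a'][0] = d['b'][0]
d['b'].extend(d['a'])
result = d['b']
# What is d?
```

After line 1: d = {'a': [23, 2], 'b': [28]}
After line 2 (a[0] = b[0] = 28): d = {'a': [28, 2], 'b': [28]}
After line 3 (b.extend(a) appends [28, 2]): d = {'a': [28, 2], 'b': [28, 28, 2]}
After line 4: result = d['b'] = [28, 28, 2]

{'a': [28, 2], 'b': [28, 28, 2]}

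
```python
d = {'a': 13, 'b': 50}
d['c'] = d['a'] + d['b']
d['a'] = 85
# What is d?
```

After line 1: d = {'a': 13, 'b': 50}
After line 2 (d['c'] = 13 + 50): d = {'a': 13, 'b': 50, 'c': 63}
After line 3: d = {'a': 85, 'b': 50, 'c': 63}

{'a': 85, 'b': 50, 'c': 63}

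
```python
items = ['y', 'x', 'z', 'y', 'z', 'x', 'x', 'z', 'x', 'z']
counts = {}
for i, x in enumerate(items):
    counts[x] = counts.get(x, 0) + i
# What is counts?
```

Initial: counts = {}, items = ['y', 'x', 'z', 'y', 'z', 'x', 'x', 'z', 'x', 'z']
i=0, x='y': counts = {'y': 0}
i=1, x='x': counts = {'y': 0, 'x': 1}
i=2, x='z': counts = {'y': 0, 'x': 1, 'z': 2}
i=3, x='y': counts = {'y': 3, 'x': 1, 'z': 2}
i=4, x='z': counts = {'y': 3, 'x': 1, 'z': 6}
i=5, x='x': counts = {'y': 3, 'x': 6, 'z': 6}
i=6, x='x': counts = {'y': 3, 'x': 12, 'z': 6}
i=7, x='z': counts = {'y': 3, 'x': 12, 'z': 13}
i=8, x='x': counts = {'y': 3, 'x': 20, 'z': 13}
i=9, x='z': counts = {'y': 3, 'x': 20, 'z': 22}

{'y': 3, 'x': 20, 'z': 22}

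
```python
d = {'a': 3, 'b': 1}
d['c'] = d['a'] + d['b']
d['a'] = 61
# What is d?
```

After line 1: d = {'a': 3, 'b': 1}
After line 2 (d['c'] = 3 + 1): d = {'a': 3, 'b': 1, 'c': 4}
After line 3: d = {'a': 61, 'b': 1, 'c': 4}

{'a': 61, 'b': 1, 'c': 4}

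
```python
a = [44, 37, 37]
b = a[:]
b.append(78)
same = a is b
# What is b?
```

After line 1: a = [44, 37, 37]
After line 2 (b = a[:] is a shallow copy, new object): a = [44, 37, 37], b = [44, 37, 37]
After line 3 (append only mutates b): a = [44, 37, 37], b = [44, 37, 37, 78]
After line 4 (same = a is b; different objects -> False): same = False

[44, 37, 37, 78]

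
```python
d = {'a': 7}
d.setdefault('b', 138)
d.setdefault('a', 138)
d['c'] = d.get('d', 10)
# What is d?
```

After line 1: d = {'a': 7}
After line 2 (setdefault adds 'b'=138): d = {'a': 7, 'b': 138}
After line 3 (setdefault 'a' no-op, already exists): d = {'a': 7, 'b': 138}
After line 4 (get('d', 10) returns default since 'd' not in d): d = {'a': 7, 'b': 138, 'c': 10}

{'a': 7, 'b': 138, 'c': 10}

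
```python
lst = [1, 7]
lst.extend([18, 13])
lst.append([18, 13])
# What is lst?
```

After line 1: lst = [1, 7]
After line 2 (extend unpacks [18, 13]): lst = [1, 7, 18, 13]
After line 3 (append adds [18, 13] as single element): lst = [1, 7, 18, 13, [18, 13]]

[1, 7, 18, 13, [18, 13]]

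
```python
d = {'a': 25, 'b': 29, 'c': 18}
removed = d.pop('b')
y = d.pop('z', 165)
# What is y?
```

After line 1: d = {'a': 25, 'b': 29, 'c': 18}
After line 2 (pop 'b' returns 29): d = {'a': 25, 'c': 18}, removed = 29
After line 3 (pop 'z' missing, returns default 165): d = {'a': 25, 'c': 18}, y = 165

165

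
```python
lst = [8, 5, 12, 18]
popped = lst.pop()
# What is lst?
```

[8, 5, 12]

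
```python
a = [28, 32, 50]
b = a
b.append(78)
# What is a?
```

After line 1: a = [28, 32, 50]
After line 2 (b = a is an alias, same object): a = [28, 32, 50], b = [28, 32, 50]
After line 3 (b.append mutates the shared list): a = [28, 32, 50, 78], b = [28, 32, 50, 78]

[28, 32, 50, 78]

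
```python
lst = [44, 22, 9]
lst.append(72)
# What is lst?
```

[44, 22, 9, 72]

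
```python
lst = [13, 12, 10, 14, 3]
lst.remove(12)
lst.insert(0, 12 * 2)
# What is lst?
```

After line 1: lst = [13, 12, 10, 14, 3]
After line 2 (remove first 12): lst = [13, 10, 14, 3]
After line 3 (insert 24 at index 0): lst = [24, 13, 10, 14, 3]

[24, 13, 10, 14, 3]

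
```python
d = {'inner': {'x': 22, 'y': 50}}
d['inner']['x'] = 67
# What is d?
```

After line 1: d = {'inner': {'x': 22, 'y': 50}}
After line 2 (inner x overwritten): d = {'inner': {'x': 67, 'y': 50}}

{'inner': {'x': 67, 'y': 50}}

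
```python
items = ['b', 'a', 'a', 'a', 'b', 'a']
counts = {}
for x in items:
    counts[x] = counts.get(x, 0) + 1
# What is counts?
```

Initial: counts = {}, items = ['b', 'a', 'a', 'a', 'b', 'a']
See 'b': counts = {'b': 1}
See 'a': counts = {'b': 1, 'a': 1}
See 'a': counts = {'b': 1, 'a': 2}
See 'a': counts = {'b': 1, 'a': 3}
See 'b': counts = {'b': 2, 'a': 3}
See 'a': counts = {'b': 2, 'a': 4}

{'b': 2, 'a': 4}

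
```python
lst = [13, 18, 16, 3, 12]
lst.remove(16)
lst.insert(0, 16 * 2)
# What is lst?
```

After line 1: lst = [13, 18, 16, 3, 12]
After line 2 (remove first 16): lst = [13, 18, 3, 12]
After line 3 (insert 32 at index 0): lst = [32, 13, 18, 3, 12]

[32, 13, 18, 3, 12]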